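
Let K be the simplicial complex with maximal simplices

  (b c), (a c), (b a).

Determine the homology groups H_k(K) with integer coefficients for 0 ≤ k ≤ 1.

Take the total order a < b < c on the vertex set. Then K (dimension 1) consists of the simplices:

  0-simplices (3): a, b, c
  1-simplices (3): ab, ac, bc

Hence C_0 ≅ Z^3, C_1 ≅ Z^3.

The boundary map ∂_1: C_1 → C_0 sends each edge [p,q] (with p < q) to q − p. For instance
  ∂ab = b − a.
The resulting 3×3 matrix has rank 2, and its Smith normal form has invariant factors (1,1).

Reading off H_k = ker ∂_k / im ∂_{k+1}:

  H_0: rank C_0 − rank ∂_1 = 3 − 2 = 1, and the invariant factors of ∂_1 are all 1, so H_0 = Z.
  H_1: rank ker ∂_1 − rank ∂_2 = (3 − 2) − 0 = 1, and there is no ∂_2, so H_1 = Z.

H_0 ≅ Z,  H_1 ≅ Z.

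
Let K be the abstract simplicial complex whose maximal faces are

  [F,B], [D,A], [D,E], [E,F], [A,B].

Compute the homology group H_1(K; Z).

Order the vertices as A < B < D < E < F. Listing each simplex with vertices in this order, K has dimension 1 with simplices:

  0-simplices (5): A, B, D, E, F
  1-simplices (5): AB, AD, BF, DE, EF

giving chain groups C_0 ≅ Z^5, C_1 ≅ Z^5.

The boundary map ∂_1: C_1 → C_0 maps an edge to its endpoints' difference, ∂[p,q] = q − p.
As a 5×5 matrix over Z this has rank 4, with invariant factors (1,1,1,1).

Now H_k = ker ∂_k / im ∂_{k+1}, so:

  H_1: rank ker ∂_1 − rank ∂_2 = (5 − 4) − 0 = 1, and there is no ∂_2, so H_1 = Z.

H_1 ≅ Z.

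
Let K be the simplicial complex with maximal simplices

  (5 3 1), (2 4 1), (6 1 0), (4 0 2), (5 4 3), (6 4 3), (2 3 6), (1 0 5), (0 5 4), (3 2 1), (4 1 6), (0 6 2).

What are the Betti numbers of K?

b_0 = 1, b_1 = 0, b_2 = 0.

Order the vertices as 0 < 1 < 2 < 3 < 4 < 5 < 6. Listing each simplex with vertices in this order, K has dimension 2 with simplices:

  0-simplices (7): [0], [1], [2], [3], [4], [5], [6]
  1-simplices (18): [0,1], [0,2], [0,4], [0,5], [0,6], [1,2], [1,3], [1,4], [1,5], [1,6], [2,3], [2,4], [2,6], [3,4], [3,5], [3,6], [4,5], [4,6]
  2-simplices (12): [0,1,5], [0,1,6], [0,2,4], [0,2,6], [0,4,5], [1,2,3], [1,2,4], [1,3,5], [1,4,6], [2,3,6], [3,4,5], [3,4,6]

so the chain groups are C_0 ≅ Z^7, C_1 ≅ Z^18, C_2 ≅ Z^12.

The boundary map ∂_1: C_1 → C_0 is given by ∂[p,q] = [q] − [p]. For instance
  ∂[0,5] = [5] − [0].
The resulting 7×18 matrix has rank 6, and its Smith normal form has invariant factors (1,1,1,1,1,1).

∂_2: C_2 → C_1 acts by ∂[p,q,r] = [q,r] − [p,r] + [p,q]. For instance
  ∂[1,4,6] = [4,6] − [1,6] + [1,4],
  ∂[3,4,6] = [4,6] − [3,6] + [3,4].
As a 18×12 matrix over Z this has rank 12, with invariant factors (1,1,1,1,1,1,1,1,1,1,1,2).

Reading off H_k = ker ∂_k / im ∂_{k+1}:

  H_0: rank C_0 − rank ∂_1 = 7 − 6 = 1, and the invariant factors of ∂_1 are all 1, so H_0 = Z.
  H_1: rank ker ∂_1 − rank ∂_2 = (18 − 6) − 12 = 0, and ∂_2 has invariant factor 2 > 1, so H_1 = Z/2.
  H_2: rank ker ∂_2 − rank ∂_3 = (12 − 12) − 0 = 0, and there is no ∂_3, so H_2 = 0.

As a check, the Euler characteristic is 7 − 18 + 12 = 1, which agrees with 1 − 0 + 0 = 1.

Hence the Betti numbers are b_0 = 1, b_1 = 0, b_2 = 0.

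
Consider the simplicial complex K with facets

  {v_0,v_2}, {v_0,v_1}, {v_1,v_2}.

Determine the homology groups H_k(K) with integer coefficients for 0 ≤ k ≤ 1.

H_0 = Z,  H_1 = Z.

K has 3 vertices, 3 edges.
rank ∂_0 = 0, rank ∂_1 = 2 ⇒ b_0 = 3 − 0 − 2 = 1; all invariant factors of ∂_1 are 1 so no torsion. So H_0 = Z.
rank ∂_1 = 2, rank ∂_2 = 0 ⇒ b_1 = 3 − 2 − 0 = 1. So H_1 = Z.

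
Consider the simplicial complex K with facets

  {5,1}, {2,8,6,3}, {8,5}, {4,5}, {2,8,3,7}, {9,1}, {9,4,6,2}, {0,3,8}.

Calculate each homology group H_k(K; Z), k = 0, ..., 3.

H_0 ≅ Z,  H_1 ≅ Z^2,  H_2 = 0,  H_3 = 0.

Take the total order 0 < 1 < 2 < 3 < 4 < 5 < 6 < 7 < 8 < 9 on the vertex set. Then K (dimension 3) consists of the simplices:

  0-simplices (10): [0], [1], [2], [3], [4], [5], [6], [7], [8], [9]
  1-simplices (20): [0,3], [0,8], [1,5], [1,9], [2,3], [2,4], [2,6], [2,7], [2,8], [2,9], [3,6], [3,7], [3,8], [4,5], [4,6], [4,9], [5,8], [6,8], [6,9], [7,8]
  2-simplices (12): [0,3,8], [2,3,6], [2,3,7], [2,3,8], [2,4,6], [2,4,9], [2,6,8], [2,6,9], [2,7,8], [3,6,8], [3,7,8], [4,6,9]
  3-simplices (3): [2,3,6,8], [2,3,7,8], [2,4,6,9]

so the chain groups are C_0 ≅ Z^10, C_1 ≅ Z^20, C_2 ≅ Z^12, C_3 ≅ Z^3.

∂_1: C_1 → C_0 maps an edge to its endpoints' difference, ∂[p,q] = q − p. For instance
  ∂[1,5] = [5] − [1].
As a 10×20 matrix over Z this has rank 9, with invariant factors (1,1,1,1,1,1,1,1,1).

∂_2: C_2 → C_1 maps a triangle to the signed sum of its edges. For instance
  ∂[2,6,8] = [6,8] − [2,8] + [2,6],
  ∂[4,6,9] = [6,9] − [4,9] + [4,6].
As a 20×12 matrix over Z this has rank 9, with invariant factors (1,1,1,1,1,1,1,1,1).

The boundary map ∂_3: C_3 → C_2 sends each 3-simplex σ to the alternating sum Σ_i (−1)^i (σ with its i-th vertex removed). For instance
  ∂[2,3,6,8] = [3,6,8] − [2,6,8] + [2,3,8] − [2,3,6],
  ∂[2,3,7,8] = [3,7,8] − [2,7,8] + [2,3,8] − [2,3,7].
This gives a 12×3 integer matrix of rank 3; reducing to Smith normal form yields diagonal entries (1,1,1).

Computing H_k = (kernel of ∂_k) / (image of ∂_{k+1}):

  H_0: rank C_0 − rank ∂_1 = 10 − 9 = 1, and the invariant factors of ∂_1 are all 1, so H_0 = Z.
  H_1: rank ker ∂_1 − rank ∂_2 = (20 − 9) − 9 = 2, and the invariant factors of ∂_2 are all 1, so H_1 = Z^2.
  H_2: rank ker ∂_2 − rank ∂_3 = (12 − 9) − 3 = 0, and the invariant factors of ∂_3 are all 1, so H_2 = 0.
  H_3: rank ker ∂_3 − rank ∂_4 = (3 − 3) − 0 = 0, and there is no ∂_4, so H_3 = 0.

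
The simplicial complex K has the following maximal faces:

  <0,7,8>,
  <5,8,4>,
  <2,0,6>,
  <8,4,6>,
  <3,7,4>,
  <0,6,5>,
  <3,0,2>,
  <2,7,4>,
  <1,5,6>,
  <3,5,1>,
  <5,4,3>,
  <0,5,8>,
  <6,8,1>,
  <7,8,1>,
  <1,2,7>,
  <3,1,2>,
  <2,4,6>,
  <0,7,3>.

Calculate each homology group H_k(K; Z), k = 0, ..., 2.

H_0 ≅ Z,  H_1 ≅ Z ⊕ Z/2,  H_2 = 0.

We work with the vertex ordering 0 < 1 < 2 < 3 < 4 < 5 < 6 < 7 < 8. The simplices of K, each written with vertices in increasing order, are:

  0-simplices (9): [0], [1], [2], [3], [4], [5], [6], [7], [8]
  1-simplices (27): (27 of them)
  2-simplices (18): [0,2,3], [0,2,6], [0,3,7], [0,5,6], [0,5,8], [0,7,8], [1,2,3], [1,2,7], [1,3,5], [1,5,6], [1,6,8], [1,7,8], [2,4,6], [2,4,7], [3,4,5], [3,4,7], [4,5,8], [4,6,8]

giving chain groups C_0 ≅ Z^9, C_1 ≅ Z^27, C_2 ≅ Z^18.

Boundary ∂_1: C_1 → C_0 is given by ∂[p,q] = [q] − [p]. For instance
  ∂[5,8] = [8] − [5].
As a 9×27 matrix over Z this has rank 8, with invariant factors (1,1,1,1,1,1,1,1).

∂_2: C_2 → C_1 sends each 2-simplex [p,q,r] to [q,r] − [p,r] + [p,q]. For instance
  ∂[1,2,3] = [2,3] − [1,3] + [1,2],
  ∂[1,2,7] = [2,7] − [1,7] + [1,2].
The resulting 27×18 matrix has rank 18, and its Smith normal form has invariant factors (1,1,1,1,1,1,1,1,1,1,1,1,1,1,1,1,1,2).

Now H_k = ker ∂_k / im ∂_{k+1}, so:

  H_0: rank C_0 − rank ∂_1 = 9 − 8 = 1, and the invariant factors of ∂_1 are all 1, so H_0 ≅ Z.
  H_1: rank ker ∂_1 − rank ∂_2 = (27 − 8) − 18 = 1, and ∂_2 has invariant factor 2 > 1, so H_1 ≅ Z ⊕ Z/2.
  H_2: rank ker ∂_2 − rank ∂_3 = (18 − 18) − 0 = 0, and there is no ∂_3, so H_2 ≅ 0.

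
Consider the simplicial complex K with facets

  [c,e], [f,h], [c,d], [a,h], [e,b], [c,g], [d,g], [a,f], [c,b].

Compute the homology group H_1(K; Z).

H_1 = Z^3.

Take the total order a < b < c < d < e < f < g < h on the vertex set. Then K (dimension 1) consists of the simplices:

  0-simplices (8): a, b, c, d, e, f, g, h
  1-simplices (9): af, ah, bc, be, cd, ce, cg, dg, fh

so the chain groups are C_0 ≅ Z^8, C_1 ≅ Z^9.

The boundary map ∂_1: C_1 → C_0 is given by ∂[p,q] = [q] − [p]. For instance
  ∂ah = h − a.
As a 8×9 matrix over Z this has rank 6, with invariant factors (1,1,1,1,1,1).

From H_k ≅ ker(∂_k) / im(∂_{k+1}) we obtain:

  H_1: rank ker ∂_1 − rank ∂_2 = (9 − 6) − 0 = 3, and there is no ∂_2, so H_1 = Z^3.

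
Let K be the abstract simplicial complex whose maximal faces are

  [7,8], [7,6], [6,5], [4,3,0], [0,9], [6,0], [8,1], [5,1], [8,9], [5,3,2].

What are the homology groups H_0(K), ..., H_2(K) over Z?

H_0 = Z,  H_1 = Z^3,  H_2 = 0.

Fix the vertex order 0 < 1 < 2 < 3 < 4 < 5 < 6 < 7 < 8 < 9 and write every simplex with vertices in increasing order. Then dim K = 2 and the simplices of K are:

  0-simplices (10): [0], [1], [2], [3], [4], [5], [6], [7], [8], [9]
  1-simplices (14): [0,3], [0,4], [0,6], [0,9], [1,5], [1,8], [2,3], [2,5], [3,4], [3,5], [5,6], [6,7], [7,8], [8,9]
  2-simplices (2): [0,3,4], [2,3,5]

so the chain groups are C_0 ≅ Z^10, C_1 ≅ Z^14, C_2 ≅ Z^2.

The boundary map ∂_1: C_1 → C_0 maps an edge to its endpoints' difference, ∂[p,q] = q − p. For instance
  ∂[0,9] = [9] − [0].
This gives a 10×14 integer matrix of rank 9; reducing to Smith normal form yields diagonal entries (1,1,1,1,1,1,1,1,1).

Boundary ∂_2: C_2 → C_1 acts by ∂[p,q,r] = [q,r] − [p,r] + [p,q]. For instance
  ∂[2,3,5] = [3,5] − [2,5] + [2,3],
  ∂[0,3,4] = [3,4] − [0,4] + [0,3].
The 14×2 boundary matrix has rank 2 and Smith normal form diag(1,1).

Reading off H_k = ker ∂_k / im ∂_{k+1}:

  H_0: rank C_0 − rank ∂_1 = 10 − 9 = 1, and the invariant factors of ∂_1 are all 1, so H_0 ≅ Z.
  H_1: rank ker ∂_1 − rank ∂_2 = (14 − 9) − 2 = 3, and the invariant factors of ∂_2 are all 1, so H_1 ≅ Z^3.
  H_2: rank ker ∂_2 − rank ∂_3 = (2 − 2) − 0 = 0, and there is no ∂_3, so H_2 ≅ 0.

As a check, the Euler characteristic is 10 − 14 + 2 = -2, which agrees with 1 − 3 + 0 = -2.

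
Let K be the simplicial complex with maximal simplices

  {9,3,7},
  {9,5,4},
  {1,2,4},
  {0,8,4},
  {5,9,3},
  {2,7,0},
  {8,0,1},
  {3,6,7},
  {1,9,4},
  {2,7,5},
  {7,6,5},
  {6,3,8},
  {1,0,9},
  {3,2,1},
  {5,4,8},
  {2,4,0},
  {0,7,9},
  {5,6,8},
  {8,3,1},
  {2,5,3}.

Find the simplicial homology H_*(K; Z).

K has 10 vertices, 30 edges, 20 triangles.
rank ∂_0 = 0, rank ∂_1 = 9 ⇒ b_0 = 10 − 0 − 9 = 1; all invariant factors of ∂_1 are 1 so no torsion. So H_0 ≅ Z.
rank ∂_1 = 9, rank ∂_2 = 20 ⇒ b_1 = 30 − 9 − 20 = 1; ∂_2 has invariant factor(s) [2] giving torsion. So H_1 ≅ Z ⊕ Z/2.
rank ∂_2 = 20, rank ∂_3 = 0 ⇒ b_2 = 20 − 20 − 0 = 0. So H_2 ≅ 0.

H_0 = Z,  H_1 = Z ⊕ Z/2,  H_2 = 0.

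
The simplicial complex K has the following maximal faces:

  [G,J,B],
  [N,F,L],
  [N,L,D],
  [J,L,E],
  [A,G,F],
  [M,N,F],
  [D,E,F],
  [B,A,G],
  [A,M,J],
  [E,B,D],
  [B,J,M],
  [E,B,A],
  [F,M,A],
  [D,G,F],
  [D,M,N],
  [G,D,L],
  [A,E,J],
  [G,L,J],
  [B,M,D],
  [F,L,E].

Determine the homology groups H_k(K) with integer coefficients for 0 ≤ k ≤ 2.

H_0 ≅ Z,  H_1 ≅ Z ⊕ Z/2,  H_2 = 0.

We work with the vertex ordering A < B < D < E < F < G < J < L < M < N. The simplices of K, each written with vertices in increasing order, are:

  0-simplices (10): A, B, D, E, F, G, J, L, M, N
  1-simplices (30): AB, AE, AF, AG, AJ, AM, BD, BE, BG, BJ, BM, DE, DF, DG, DL, DM, DN, EF, EJ, EL, FG, FL, FM, FN, GJ, GL, JL, JM, LN, MN
  2-simplices (20): ABE, ABG, AEJ, AFG, AFM, AJM, BDE, BDM, BGJ, BJM, DEF, DFG, DGL, DLN, DMN, EFL, EJL, FLN, FMN, GJL

Hence C_0 ≅ Z^10, C_1 ≅ Z^30, C_2 ≅ Z^20.

∂_1: C_1 → C_0 maps an edge to its endpoints' difference, ∂[p,q] = q − p. For instance
  ∂JM = M − J.
This gives a 10×30 integer matrix of rank 9; reducing to Smith normal form yields diagonal entries (1,1,1,1,1,1,1,1,1).

∂_2: C_2 → C_1 sends each 2-simplex [p,q,r] to [q,r] − [p,r] + [p,q]. For instance
  ∂FLN = LN − FN + FL,
  ∂BDE = DE − BE + BD.
The 30×20 boundary matrix has rank 20 and Smith normal form diag(1,1,1,1,1,1,1,1,1,1,1,1,1,1,1,1,1,1,1,2).

Computing H_k = (kernel of ∂_k) / (image of ∂_{k+1}):

  H_0: rank C_0 − rank ∂_1 = 10 − 9 = 1, and the invariant factors of ∂_1 are all 1, so H_0 = Z.
  H_1: rank ker ∂_1 − rank ∂_2 = (30 − 9) − 20 = 1, and ∂_2 has invariant factor 2 > 1, so H_1 = Z ⊕ Z/2.
  H_2: rank ker ∂_2 − rank ∂_3 = (20 − 20) − 0 = 0, and there is no ∂_3, so H_2 = 0.

As a check, the Euler characteristic is 10 − 30 + 20 = 0, which agrees with 1 − 1 + 0 = 0.
(K is a triangulation of the Klein bottle.)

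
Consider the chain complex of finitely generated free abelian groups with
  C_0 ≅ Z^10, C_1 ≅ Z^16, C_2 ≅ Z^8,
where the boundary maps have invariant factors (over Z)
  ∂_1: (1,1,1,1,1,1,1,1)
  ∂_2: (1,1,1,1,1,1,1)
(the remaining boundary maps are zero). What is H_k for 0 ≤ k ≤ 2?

H_0 ≅ Z^2,  H_1 ≅ Z,  H_2 ≅ Z.

H_0: b_0 = 10 − 0 − 8 = 2; torsion from ∂_1 factors > 1: none. So H_0 ≅ Z^2.
H_1: b_1 = 16 − 8 − 7 = 1; torsion from ∂_2 factors > 1: none. So H_1 ≅ Z.
H_2: b_2 = 8 − 7 − 0 = 1; torsion from ∂_3 factors > 1: none. So H_2 ≅ Z.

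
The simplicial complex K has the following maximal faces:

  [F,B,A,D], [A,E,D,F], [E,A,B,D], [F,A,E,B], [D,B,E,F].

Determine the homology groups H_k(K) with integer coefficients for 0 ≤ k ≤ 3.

We work with the vertex ordering A < B < D < E < F. The simplices of K, each written with vertices in increasing order, are:

  0-simplices (5): A, B, D, E, F
  1-simplices (10): AB, AD, AE, AF, BD, BE, BF, DE, DF, EF
  2-simplices (10): ABD, ABE, ABF, ADE, ADF, AEF, BDE, BDF, BEF, DEF
  3-simplices (5): ABDE, ABDF, ABEF, ADEF, BDEF

so the chain groups are C_0 ≅ Z^5, C_1 ≅ Z^10, C_2 ≅ Z^10, C_3 ≅ Z^5.

Boundary ∂_1: C_1 → C_0 maps an edge to its endpoints' difference, ∂[p,q] = q − p.
This gives a 5×10 integer matrix of rank 4; reducing to Smith normal form yields diagonal entries (1,1,1,1).

Boundary ∂_2: C_2 → C_1 acts by ∂[p,q,r] = [q,r] − [p,r] + [p,q]. For instance
  ∂ABD = BD − AD + AB,
  ∂BDF = DF − BF + BD.
The 10×10 boundary matrix has rank 6 and Smith normal form diag(1,1,1,1,1,1).

∂_3: C_3 → C_2 sends each 3-simplex σ to the alternating sum Σ_i (−1)^i (σ with its i-th vertex removed). For instance
  ∂ADEF = DEF − AEF + ADF − ADE,
  ∂ABDE = BDE − ADE + ABE − ABD.
As a 10×5 matrix over Z this has rank 4, with invariant factors (1,1,1,1).

Reading off H_k = ker ∂_k / im ∂_{k+1}:

  H_0: rank C_0 − rank ∂_1 = 5 − 4 = 1, and the invariant factors of ∂_1 are all 1, so H_0 ≅ Z.
  H_1: rank ker ∂_1 − rank ∂_2 = (10 − 4) − 6 = 0, and the invariant factors of ∂_2 are all 1, so H_1 ≅ 0.
  H_2: rank ker ∂_2 − rank ∂_3 = (10 − 6) − 4 = 0, and the invariant factors of ∂_3 are all 1, so H_2 ≅ 0.
  H_3: rank ker ∂_3 − rank ∂_4 = (5 − 4) − 0 = 1, and there is no ∂_4, so H_3 ≅ Z.

(K is a triangulation of the 3-sphere S^3.)

H_0 ≅ Z,  H_1 = 0,  H_2 = 0,  H_3 ≅ Z.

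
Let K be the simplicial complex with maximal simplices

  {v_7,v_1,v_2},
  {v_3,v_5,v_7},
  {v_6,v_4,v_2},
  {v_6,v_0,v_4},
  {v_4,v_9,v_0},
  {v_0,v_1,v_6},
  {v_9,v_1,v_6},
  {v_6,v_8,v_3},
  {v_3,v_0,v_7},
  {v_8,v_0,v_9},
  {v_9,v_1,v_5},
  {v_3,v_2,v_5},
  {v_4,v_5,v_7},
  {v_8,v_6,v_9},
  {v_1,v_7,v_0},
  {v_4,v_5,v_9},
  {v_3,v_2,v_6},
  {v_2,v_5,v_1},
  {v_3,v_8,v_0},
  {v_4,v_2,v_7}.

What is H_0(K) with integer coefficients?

Take the total order v_0 < v_1 < v_2 < v_3 < v_4 < v_5 < v_6 < v_7 < v_8 < v_9 on the vertex set. Then K (dimension 2) consists of the simplices:

  0-simplices (10): [v_0], [v_1], [v_2], [v_3], [v_4], [v_5], [v_6], [v_7], [v_8], [v_9]
  1-simplices (30): (30 of them)
  2-simplices (20): (20 of them)

giving chain groups C_0 ≅ Z^10, C_1 ≅ Z^30, C_2 ≅ Z^20.

∂_1: C_1 → C_0 sends each edge [p,q] (with p < q) to q − p. For instance
  ∂[v_3,v_6] = [v_6] − [v_3].
The 10×30 boundary matrix has rank 9 and Smith normal form diag(1,1,1,1,1,1,1,1,1).

Boundary ∂_2: C_2 → C_1 maps a triangle to the signed sum of its edges. For instance
  ∂[v_2,v_4,v_7] = [v_4,v_7] − [v_2,v_7] + [v_2,v_4],
  ∂[v_0,v_3,v_8] = [v_3,v_8] − [v_0,v_8] + [v_0,v_3].
As a 30×20 matrix over Z this has rank 20, with invariant factors (1,1,1,1,1,1,1,1,1,1,1,1,1,1,1,1,1,1,1,2).

Reading off H_k = ker ∂_k / im ∂_{k+1}:

  H_0: rank C_0 − rank ∂_1 = 10 − 9 = 1, and the invariant factors of ∂_1 are all 1, so H_0 = Z.

H_0 = Z.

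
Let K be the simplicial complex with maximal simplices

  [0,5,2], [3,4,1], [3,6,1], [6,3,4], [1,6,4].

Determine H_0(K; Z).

H_0 = Z^2.

We work with the vertex ordering 0 < 1 < 2 < 3 < 4 < 5 < 6. The simplices of K, each written with vertices in increasing order, are:

  0-simplices (7): [0], [1], [2], [3], [4], [5], [6]
  1-simplices (9): [0,2], [0,5], [1,3], [1,4], [1,6], [2,5], [3,4], [3,6], [4,6]
  2-simplices (5): [0,2,5], [1,3,4], [1,3,6], [1,4,6], [3,4,6]

so the chain groups are C_0 ≅ Z^7, C_1 ≅ Z^9, C_2 ≅ Z^5.

Boundary ∂_1: C_1 → C_0 sends each edge [p,q] (with p < q) to q − p. For instance
  ∂[3,6] = [6] − [3].
This gives a 7×9 integer matrix of rank 5; reducing to Smith normal form yields diagonal entries (1,1,1,1,1).

The boundary map ∂_2: C_2 → C_1 sends each 2-simplex [p,q,r] to [q,r] − [p,r] + [p,q]. For instance
  ∂[1,4,6] = [4,6] − [1,6] + [1,4],
  ∂[3,4,6] = [4,6] − [3,6] + [3,4].
This gives a 9×5 integer matrix of rank 4; reducing to Smith normal form yields diagonal entries (1,1,1,1).

From H_k ≅ ker(∂_k) / im(∂_{k+1}) we obtain:

  H_0: rank C_0 − rank ∂_1 = 7 − 5 = 2, and the invariant factors of ∂_1 are all 1, so H_0 ≅ Z^2.

(K is a triangulation of the disjoint union of the 2-simplex and the 2-sphere S^2.)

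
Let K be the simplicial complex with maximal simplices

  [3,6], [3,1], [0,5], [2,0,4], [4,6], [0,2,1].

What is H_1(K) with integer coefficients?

K has 7 vertices, 9 edges, 2 triangles.
rank ∂_1 = 6, rank ∂_2 = 2 ⇒ b_1 = 9 − 6 − 2 = 1; all invariant factors of ∂_2 are 1 so no torsion. So H_1 ≅ Z.

H_1 ≅ Z.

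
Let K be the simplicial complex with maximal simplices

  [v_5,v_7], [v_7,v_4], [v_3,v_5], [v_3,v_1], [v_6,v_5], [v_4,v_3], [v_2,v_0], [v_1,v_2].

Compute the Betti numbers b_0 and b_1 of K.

b_0 = 1, b_1 = 1.

Fix the vertex order v_0 < v_1 < v_2 < v_3 < v_4 < v_5 < v_6 < v_7 and write every simplex with vertices in increasing order. Then dim K = 1 and the simplices of K are:

  0-simplices (8): [v_0], [v_1], [v_2], [v_3], [v_4], [v_5], [v_6], [v_7]
  1-simplices (8): [v_0,v_2], [v_1,v_2], [v_1,v_3], [v_3,v_4], [v_3,v_5], [v_4,v_7], [v_5,v_6], [v_5,v_7]

giving chain groups C_0 ≅ Z^8, C_1 ≅ Z^8.

∂_1: C_1 → C_0 maps an edge to its endpoints' difference, ∂[p,q] = q − p.
The resulting 8×8 matrix has rank 7, and its Smith normal form has invariant factors (1,1,1,1,1,1,1).

Computing H_k = (kernel of ∂_k) / (image of ∂_{k+1}):

  H_0: rank C_0 − rank ∂_1 = 8 − 7 = 1, and the invariant factors of ∂_1 are all 1, so H_0 ≅ Z.
  H_1: rank ker ∂_1 − rank ∂_2 = (8 − 7) − 0 = 1, and there is no ∂_2, so H_1 ≅ Z.

As a check, the Euler characteristic is 8 − 8 = 0, which agrees with 1 − 1 = 0.

Hence the Betti numbers are b_0 = 1, b_1 = 1.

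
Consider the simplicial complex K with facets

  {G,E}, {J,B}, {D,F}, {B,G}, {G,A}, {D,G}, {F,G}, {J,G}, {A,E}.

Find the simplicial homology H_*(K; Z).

Take the total order A < B < D < E < F < G < J on the vertex set. Then K (dimension 1) consists of the simplices:

  0-simplices (7): A, B, D, E, F, G, J
  1-simplices (9): AE, AG, BG, BJ, DF, DG, EG, FG, GJ

giving chain groups C_0 ≅ Z^7, C_1 ≅ Z^9.

The boundary map ∂_1: C_1 → C_0 maps an edge to its endpoints' difference, ∂[p,q] = q − p.
As a 7×9 matrix over Z this has rank 6, with invariant factors (1,1,1,1,1,1).

Reading off H_k = ker ∂_k / im ∂_{k+1}:

  H_0: rank C_0 − rank ∂_1 = 7 − 6 = 1, and the invariant factors of ∂_1 are all 1, so H_0 ≅ Z.
  H_1: rank ker ∂_1 − rank ∂_2 = (9 − 6) − 0 = 3, and there is no ∂_2, so H_1 ≅ Z^3.

H_0 = Z,  H_1 = Z^3.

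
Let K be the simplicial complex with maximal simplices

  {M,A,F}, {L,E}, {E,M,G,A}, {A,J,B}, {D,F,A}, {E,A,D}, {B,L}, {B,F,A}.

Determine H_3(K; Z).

Take the total order A < B < D < E < F < G < J < L < M on the vertex set. Then K (dimension 3) consists of the simplices:

  0-simplices (9): A, B, D, E, F, G, J, L, M
  1-simplices (17): AB, AD, AE, AF, AG, AJ, AM, BF, BJ, BL, DE, DF, EG, EL, EM, FM, GM
  2-simplices (9): ABF, ABJ, ADE, ADF, AEG, AEM, AFM, AGM, EGM
  3-simplices (1): AEGM

so the chain groups are C_0 ≅ Z^9, C_1 ≅ Z^17, C_2 ≅ Z^9, C_3 ≅ Z^1.

The boundary map ∂_1: C_1 → C_0 is given by ∂[p,q] = [q] − [p]. For instance
  ∂BF = F − B.
This gives a 9×17 integer matrix of rank 8; reducing to Smith normal form yields diagonal entries (1,1,1,1,1,1,1,1).

∂_2: C_2 → C_1 maps a triangle to the signed sum of its edges. For instance
  ∂ABJ = BJ − AJ + AB,
  ∂EGM = GM − EM + EG.
The 17×9 boundary matrix has rank 8 and Smith normal form diag(1,1,1,1,1,1,1,1).

∂_3: C_3 → C_2 sends each 3-simplex σ to the alternating sum Σ_i (−1)^i (σ with its i-th vertex removed). For instance
  ∂AEGM = EGM − AGM + AEM − AEG.
The 9×1 boundary matrix has rank 1 and Smith normal form diag(1).

From H_k ≅ ker(∂_k) / im(∂_{k+1}) we obtain:

  H_3: rank ker ∂_3 − rank ∂_4 = (1 − 1) − 0 = 0, and there is no ∂_4, so H_3 = 0.

H_3 = 0.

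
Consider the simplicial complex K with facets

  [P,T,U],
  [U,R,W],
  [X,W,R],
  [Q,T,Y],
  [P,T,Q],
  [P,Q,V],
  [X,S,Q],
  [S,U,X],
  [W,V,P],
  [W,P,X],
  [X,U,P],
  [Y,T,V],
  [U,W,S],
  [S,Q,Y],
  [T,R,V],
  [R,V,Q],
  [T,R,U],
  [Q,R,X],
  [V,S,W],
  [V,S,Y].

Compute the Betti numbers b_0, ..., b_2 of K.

We work with the vertex ordering P < Q < R < S < T < U < V < W < X < Y. The simplices of K, each written with vertices in increasing order, are:

  0-simplices (10): P, Q, R, S, T, U, V, W, X, Y
  1-simplices (30): PQ, PT, PU, PV, PW, PX, QR, QS, QT, QV, QX, QY, RT, RU, RV, RW, RX, SU, SV, SW, SX, SY, TU, TV, TY, UW, UX, VW, VY, WX
  2-simplices (20): PQT, PQV, PTU, PUX, PVW, PWX, QRV, QRX, QSX, QSY, QTY, RTU, RTV, RUW, RWX, SUW, SUX, SVW, SVY, TVY

Hence C_0 ≅ Z^10, C_1 ≅ Z^30, C_2 ≅ Z^20.

Boundary ∂_1: C_1 → C_0 is given by ∂[p,q] = [q] − [p].
The resulting 10×30 matrix has rank 9, and its Smith normal form has invariant factors (1,1,1,1,1,1,1,1,1).

∂_2: C_2 → C_1 acts by ∂[p,q,r] = [q,r] − [p,r] + [p,q]. For instance
  ∂QTY = TY − QY + QT,
  ∂PQV = QV − PV + PQ.
This gives a 30×20 integer matrix of rank 20; reducing to Smith normal form yields diagonal entries (1,1,1,1,1,1,1,1,1,1,1,1,1,1,1,1,1,1,1,2).

Computing H_k = (kernel of ∂_k) / (image of ∂_{k+1}):

  H_0: rank C_0 − rank ∂_1 = 10 − 9 = 1, and the invariant factors of ∂_1 are all 1, so H_0 ≅ Z.
  H_1: rank ker ∂_1 − rank ∂_2 = (30 − 9) − 20 = 1, and ∂_2 has invariant factor 2 > 1, so H_1 ≅ Z ⊕ Z/2Z.
  H_2: rank ker ∂_2 − rank ∂_3 = (20 − 20) − 0 = 0, and there is no ∂_3, so H_2 ≅ 0.

Hence the Betti numbers are b_0 = 1, b_1 = 1, b_2 = 0.

b_0 = 1, b_1 = 1, b_2 = 0.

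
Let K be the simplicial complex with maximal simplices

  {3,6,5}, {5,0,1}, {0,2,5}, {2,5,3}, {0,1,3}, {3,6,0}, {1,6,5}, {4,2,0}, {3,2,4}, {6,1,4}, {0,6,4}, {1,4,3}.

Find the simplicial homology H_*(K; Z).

Order the vertices as 0 < 1 < 2 < 3 < 4 < 5 < 6. Listing each simplex with vertices in this order, K has dimension 2 with simplices:

  0-simplices (7): [0], [1], [2], [3], [4], [5], [6]
  1-simplices (18): [0,1], [0,2], [0,3], [0,4], [0,5], [0,6], [1,3], [1,4], [1,5], [1,6], [2,3], [2,4], [2,5], [3,4], [3,5], [3,6], [4,6], [5,6]
  2-simplices (12): [0,1,3], [0,1,5], [0,2,4], [0,2,5], [0,3,6], [0,4,6], [1,3,4], [1,4,6], [1,5,6], [2,3,4], [2,3,5], [3,5,6]

giving chain groups C_0 ≅ Z^7, C_1 ≅ Z^18, C_2 ≅ Z^12.

The boundary map ∂_1: C_1 → C_0 is given by ∂[p,q] = [q] − [p]. For instance
  ∂[5,6] = [6] − [5].
The resulting 7×18 matrix has rank 6, and its Smith normal form has invariant factors (1,1,1,1,1,1).

Boundary ∂_2: C_2 → C_1 maps a triangle to the signed sum of its edges. For instance
  ∂[0,4,6] = [4,6] − [0,6] + [0,4],
  ∂[2,3,5] = [3,5] − [2,5] + [2,3].
This gives a 18×12 integer matrix of rank 12; reducing to Smith normal form yields diagonal entries (1,1,1,1,1,1,1,1,1,1,1,2).

Now H_k = ker ∂_k / im ∂_{k+1}, so:

  H_0: rank C_0 − rank ∂_1 = 7 − 6 = 1, and the invariant factors of ∂_1 are all 1, so H_0 = Z.
  H_1: rank ker ∂_1 − rank ∂_2 = (18 − 6) − 12 = 0, and ∂_2 has invariant factor 2 > 1, so H_1 = Z/2Z.
  H_2: rank ker ∂_2 − rank ∂_3 = (12 − 12) − 0 = 0, and there is no ∂_3, so H_2 = 0.

As a check, the Euler characteristic is 7 − 18 + 12 = 1, which agrees with 1 − 0 + 0 = 1.

H_0 ≅ Z,  H_1 ≅ Z/2Z,  H_2 = 0.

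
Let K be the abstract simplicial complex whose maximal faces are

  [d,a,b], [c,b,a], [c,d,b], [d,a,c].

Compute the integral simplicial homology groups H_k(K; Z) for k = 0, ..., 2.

H_0 = Z,  H_1 = 0,  H_2 = Z.

We work with the vertex ordering a < b < c < d. The simplices of K, each written with vertices in increasing order, are:

  0-simplices (4): a, b, c, d
  1-simplices (6): ab, ac, ad, bc, bd, cd
  2-simplices (4): abc, abd, acd, bcd

so the chain groups are C_0 ≅ Z^4, C_1 ≅ Z^6, C_2 ≅ Z^4.

Boundary ∂_1: C_1 → C_0 sends each edge [p,q] (with p < q) to q − p. For instance
  ∂ad = d − a.
This gives a 4×6 integer matrix of rank 3; reducing to Smith normal form yields diagonal entries (1,1,1).

∂_2: C_2 → C_1 sends each 2-simplex [p,q,r] to [q,r] − [p,r] + [p,q]. For instance
  ∂acd = cd − ad + ac,
  ∂abd = bd − ad + ab.
This gives a 6×4 integer matrix of rank 3; reducing to Smith normal form yields diagonal entries (1,1,1).

Computing H_k = (kernel of ∂_k) / (image of ∂_{k+1}):

  H_0: rank C_0 − rank ∂_1 = 4 − 3 = 1, and the invariant factors of ∂_1 are all 1, so H_0 ≅ Z.
  H_1: rank ker ∂_1 − rank ∂_2 = (6 − 3) − 3 = 0, and the invariant factors of ∂_2 are all 1, so H_1 ≅ 0.
  H_2: rank ker ∂_2 − rank ∂_3 = (4 − 3) − 0 = 1, and there is no ∂_3, so H_2 ≅ Z.

As a check, the Euler characteristic is 4 − 6 + 4 = 2, which agrees with 1 − 0 + 1 = 2.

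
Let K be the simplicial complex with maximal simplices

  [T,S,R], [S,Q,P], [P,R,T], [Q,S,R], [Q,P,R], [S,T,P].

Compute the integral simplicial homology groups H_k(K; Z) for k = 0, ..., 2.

Order the vertices as P < Q < R < S < T. Listing each simplex with vertices in this order, K has dimension 2 with simplices:

  0-simplices (5): P, Q, R, S, T
  1-simplices (9): PQ, PR, PS, PT, QR, QS, RS, RT, ST
  2-simplices (6): PQR, PQS, PRT, PST, QRS, RST

giving chain groups C_0 ≅ Z^5, C_1 ≅ Z^9, C_2 ≅ Z^6.

Boundary ∂_1: C_1 → C_0 sends each edge [p,q] (with p < q) to q − p. For instance
  ∂PQ = Q − P.
This gives a 5×9 integer matrix of rank 4; reducing to Smith normal form yields diagonal entries (1,1,1,1).

Boundary ∂_2: C_2 → C_1 maps a triangle to the signed sum of its edges. For instance
  ∂PQS = QS − PS + PQ,
  ∂RST = ST − RT + RS.
The 9×6 boundary matrix has rank 5 and Smith normal form diag(1,1,1,1,1).

Computing H_k = (kernel of ∂_k) / (image of ∂_{k+1}):

  H_0: rank C_0 − rank ∂_1 = 5 − 4 = 1, and the invariant factors of ∂_1 are all 1, so H_0 ≅ Z.
  H_1: rank ker ∂_1 − rank ∂_2 = (9 − 4) − 5 = 0, and the invariant factors of ∂_2 are all 1, so H_1 ≅ 0.
  H_2: rank ker ∂_2 − rank ∂_3 = (6 − 5) − 0 = 1, and there is no ∂_3, so H_2 ≅ Z.

As a check, the Euler characteristic is 5 − 9 + 6 = 2, which agrees with 1 − 0 + 1 = 2.

H_0 = Z,  H_1 = 0,  H_2 = Z.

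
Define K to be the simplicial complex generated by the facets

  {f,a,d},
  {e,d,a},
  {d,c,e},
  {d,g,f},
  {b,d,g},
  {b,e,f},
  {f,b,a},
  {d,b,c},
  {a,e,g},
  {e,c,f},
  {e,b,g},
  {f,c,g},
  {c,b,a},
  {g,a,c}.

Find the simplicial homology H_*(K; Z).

H_0 = Z,  H_1 = Z^2,  H_2 = Z.

Fix the vertex order a < b < c < d < e < f < g and write every simplex with vertices in increasing order. Then dim K = 2 and the simplices of K are:

  0-simplices (7): a, b, c, d, e, f, g
  1-simplices (21): ab, ac, ad, ae, af, ag, bc, bd, be, bf, bg, cd, ce, cf, cg, de, df, dg, ef, eg, fg
  2-simplices (14): abc, abf, acg, ade, adf, aeg, bcd, bdg, bef, beg, cde, cef, cfg, dfg

giving chain groups C_0 ≅ Z^7, C_1 ≅ Z^21, C_2 ≅ Z^14.

The boundary map ∂_1: C_1 → C_0 maps an edge to its endpoints' difference, ∂[p,q] = q − p.
The 7×21 boundary matrix has rank 6 and Smith normal form diag(1,1,1,1,1,1).

The boundary map ∂_2: C_2 → C_1 maps a triangle to the signed sum of its edges. For instance
  ∂cef = ef − cf + ce,
  ∂beg = eg − bg + be.
As a 21×14 matrix over Z this has rank 13, with invariant factors (1,1,1,1,1,1,1,1,1,1,1,1,1).

Computing H_k = (kernel of ∂_k) / (image of ∂_{k+1}):

  H_0: rank C_0 − rank ∂_1 = 7 − 6 = 1, and the invariant factors of ∂_1 are all 1, so H_0 ≅ Z.
  H_1: rank ker ∂_1 − rank ∂_2 = (21 − 6) − 13 = 2, and the invariant factors of ∂_2 are all 1, so H_1 ≅ Z^2.
  H_2: rank ker ∂_2 − rank ∂_3 = (14 − 13) − 0 = 1, and there is no ∂_3, so H_2 ≅ Z.

(K is a triangulation of the torus T^2.)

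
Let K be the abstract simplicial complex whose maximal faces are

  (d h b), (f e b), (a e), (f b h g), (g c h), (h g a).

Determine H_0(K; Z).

H_0 ≅ Z.

We work with the vertex ordering a < b < c < d < e < f < g < h. The simplices of K, each written with vertices in increasing order, are:

  0-simplices (8): a, b, c, d, e, f, g, h
  1-simplices (15): ae, ag, ah, bd, be, bf, bg, bh, cg, ch, dh, ef, fg, fh, gh
  2-simplices (8): agh, bdh, bef, bfg, bfh, bgh, cgh, fgh
  3-simplices (1): bfgh

giving chain groups C_0 ≅ Z^8, C_1 ≅ Z^15, C_2 ≅ Z^8, C_3 ≅ Z^1.

∂_1: C_1 → C_0 sends each edge [p,q] (with p < q) to q − p.
As a 8×15 matrix over Z this has rank 7, with invariant factors (1,1,1,1,1,1,1).

Boundary ∂_2: C_2 → C_1 maps a triangle to the signed sum of its edges. For instance
  ∂bdh = dh − bh + bd,
  ∂bfg = fg − bg + bf.
The 15×8 boundary matrix has rank 7 and Smith normal form diag(1,1,1,1,1,1,1).

Boundary ∂_3: C_3 → C_2 sends each 3-simplex σ to the alternating sum Σ_i (−1)^i (σ with its i-th vertex removed). For instance
  ∂bfgh = fgh − bgh + bfh − bfg.
This gives a 8×1 integer matrix of rank 1; reducing to Smith normal form yields diagonal entries (1).

Now H_k = ker ∂_k / im ∂_{k+1}, so:

  H_0: rank C_0 − rank ∂_1 = 8 − 7 = 1, and the invariant factors of ∂_1 are all 1, so H_0 = Z.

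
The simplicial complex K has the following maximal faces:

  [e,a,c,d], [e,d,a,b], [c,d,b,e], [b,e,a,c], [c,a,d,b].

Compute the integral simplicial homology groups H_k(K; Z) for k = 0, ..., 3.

K has 5 vertices, 10 edges, 10 triangles, 5 3-simplices.
rank ∂_0 = 0, rank ∂_1 = 4 ⇒ b_0 = 5 − 0 − 4 = 1; all invariant factors of ∂_1 are 1 so no torsion. So H_0 = Z.
rank ∂_1 = 4, rank ∂_2 = 6 ⇒ b_1 = 10 − 4 − 6 = 0; all invariant factors of ∂_2 are 1 so no torsion. So H_1 = 0.
rank ∂_2 = 6, rank ∂_3 = 4 ⇒ b_2 = 10 − 6 − 4 = 0; all invariant factors of ∂_3 are 1 so no torsion. So H_2 = 0.
rank ∂_3 = 4, rank ∂_4 = 0 ⇒ b_3 = 5 − 4 − 0 = 1. So H_3 = Z.

H_0 ≅ Z,  H_1 = 0,  H_2 = 0,  H_3 ≅ Z.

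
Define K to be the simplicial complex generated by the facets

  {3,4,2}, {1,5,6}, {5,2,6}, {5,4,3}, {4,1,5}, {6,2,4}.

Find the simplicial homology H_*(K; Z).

H_0 = Z,  H_1 = Z,  H_2 = 0.

Take the total order 1 < 2 < 3 < 4 < 5 < 6 on the vertex set. Then K (dimension 2) consists of the simplices:

  0-simplices (6): [1], [2], [3], [4], [5], [6]
  1-simplices (12): [1,4], [1,5], [1,6], [2,3], [2,4], [2,5], [2,6], [3,4], [3,5], [4,5], [4,6], [5,6]
  2-simplices (6): [1,4,5], [1,5,6], [2,3,4], [2,4,6], [2,5,6], [3,4,5]

Hence C_0 ≅ Z^6, C_1 ≅ Z^12, C_2 ≅ Z^6.

∂_1: C_1 → C_0 maps an edge to its endpoints' difference, ∂[p,q] = q − p. For instance
  ∂[4,5] = [5] − [4].
The resulting 6×12 matrix has rank 5, and its Smith normal form has invariant factors (1,1,1,1,1).

∂_2: C_2 → C_1 sends each 2-simplex [p,q,r] to [q,r] − [p,r] + [p,q]. For instance
  ∂[1,5,6] = [5,6] − [1,6] + [1,5],
  ∂[2,5,6] = [5,6] − [2,6] + [2,5].
The resulting 12×6 matrix has rank 6, and its Smith normal form has invariant factors (1,1,1,1,1,1).

From H_k ≅ ker(∂_k) / im(∂_{k+1}) we obtain:

  H_0: rank C_0 − rank ∂_1 = 6 − 5 = 1, and the invariant factors of ∂_1 are all 1, so H_0 ≅ Z.
  H_1: rank ker ∂_1 − rank ∂_2 = (12 − 5) − 6 = 1, and the invariant factors of ∂_2 are all 1, so H_1 ≅ Z.
  H_2: rank ker ∂_2 − rank ∂_3 = (6 − 6) − 0 = 0, and there is no ∂_3, so H_2 ≅ 0.

As a check, the Euler characteristic is 6 − 12 + 6 = 0, which agrees with 1 − 1 + 0 = 0.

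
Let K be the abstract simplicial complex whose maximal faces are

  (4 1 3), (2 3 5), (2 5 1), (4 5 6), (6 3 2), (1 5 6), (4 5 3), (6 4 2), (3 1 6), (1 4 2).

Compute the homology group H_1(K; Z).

We work with the vertex ordering 1 < 2 < 3 < 4 < 5 < 6. The simplices of K, each written with vertices in increasing order, are:

  0-simplices (6): [1], [2], [3], [4], [5], [6]
  1-simplices (15): [1,2], [1,3], [1,4], [1,5], [1,6], [2,3], [2,4], [2,5], [2,6], [3,4], [3,5], [3,6], [4,5], [4,6], [5,6]
  2-simplices (10): [1,2,4], [1,2,5], [1,3,4], [1,3,6], [1,5,6], [2,3,5], [2,3,6], [2,4,6], [3,4,5], [4,5,6]

Hence C_0 ≅ Z^6, C_1 ≅ Z^15, C_2 ≅ Z^10.

∂_1: C_1 → C_0 sends each edge [p,q] (with p < q) to q − p.
As a 6×15 matrix over Z this has rank 5, with invariant factors (1,1,1,1,1).

Boundary ∂_2: C_2 → C_1 sends each 2-simplex [p,q,r] to [q,r] − [p,r] + [p,q]. For instance
  ∂[1,2,4] = [2,4] − [1,4] + [1,2],
  ∂[4,5,6] = [5,6] − [4,6] + [4,5].
The 15×10 boundary matrix has rank 10 and Smith normal form diag(1,1,1,1,1,1,1,1,1,2).

From H_k ≅ ker(∂_k) / im(∂_{k+1}) we obtain:

  H_1: rank ker ∂_1 − rank ∂_2 = (15 − 5) − 10 = 0, and ∂_2 has invariant factor 2 > 1, so H_1 ≅ Z/2.

H_1 ≅ Z/2.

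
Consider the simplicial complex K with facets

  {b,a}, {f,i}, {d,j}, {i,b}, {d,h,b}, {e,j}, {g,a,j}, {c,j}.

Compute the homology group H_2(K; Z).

K has 10 vertices, 12 edges, 2 triangles.
rank ∂_2 = 2, rank ∂_3 = 0 ⇒ b_2 = 2 − 2 − 0 = 0. So H_2 = 0.

H_2 = 0.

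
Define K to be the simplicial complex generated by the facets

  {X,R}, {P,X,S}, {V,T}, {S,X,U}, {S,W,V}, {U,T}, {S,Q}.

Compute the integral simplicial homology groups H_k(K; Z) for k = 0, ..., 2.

H_0 ≅ Z,  H_1 ≅ Z,  H_2 = 0.

Take the total order P < Q < R < S < T < U < V < W < X on the vertex set. Then K (dimension 2) consists of the simplices:

  0-simplices (9): P, Q, R, S, T, U, V, W, X
  1-simplices (12): PS, PX, QS, RX, SU, SV, SW, SX, TU, TV, UX, VW
  2-simplices (3): PSX, SUX, SVW

so the chain groups are C_0 ≅ Z^9, C_1 ≅ Z^12, C_2 ≅ Z^3.

Boundary ∂_1: C_1 → C_0 maps an edge to its endpoints' difference, ∂[p,q] = q − p.
This gives a 9×12 integer matrix of rank 8; reducing to Smith normal form yields diagonal entries (1,1,1,1,1,1,1,1).

∂_2: C_2 → C_1 acts by ∂[p,q,r] = [q,r] − [p,r] + [p,q]. For instance
  ∂SUX = UX − SX + SU,
  ∂SVW = VW − SW + SV.
The resulting 12×3 matrix has rank 3, and its Smith normal form has invariant factors (1,1,1).

Computing H_k = (kernel of ∂_k) / (image of ∂_{k+1}):

  H_0: rank C_0 − rank ∂_1 = 9 − 8 = 1, and the invariant factors of ∂_1 are all 1, so H_0 = Z.
  H_1: rank ker ∂_1 − rank ∂_2 = (12 − 8) − 3 = 1, and the invariant factors of ∂_2 are all 1, so H_1 = Z.
  H_2: rank ker ∂_2 − rank ∂_3 = (3 − 3) − 0 = 0, and there is no ∂_3, so H_2 = 0.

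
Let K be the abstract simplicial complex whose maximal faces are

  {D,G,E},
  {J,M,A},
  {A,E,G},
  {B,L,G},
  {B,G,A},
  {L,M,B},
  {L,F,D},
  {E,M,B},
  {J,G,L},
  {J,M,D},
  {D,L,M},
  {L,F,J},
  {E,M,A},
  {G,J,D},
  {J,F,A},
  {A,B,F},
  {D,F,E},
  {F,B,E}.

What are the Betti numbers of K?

b_0 = 1, b_1 = 1, b_2 = 0.

Take the total order A < B < D < E < F < G < J < L < M on the vertex set. Then K (dimension 2) consists of the simplices:

  0-simplices (9): A, B, D, E, F, G, J, L, M
  1-simplices (27): AB, AE, AF, AG, AJ, AM, BE, BF, BG, BL, BM, DE, DF, DG, DJ, DL, DM, EF, EG, EM, FJ, FL, GJ, GL, JL, JM, LM
  2-simplices (18): ABF, ABG, AEG, AEM, AFJ, AJM, BEF, BEM, BGL, BLM, DEF, DEG, DFL, DGJ, DJM, DLM, FJL, GJL

so the chain groups are C_0 ≅ Z^9, C_1 ≅ Z^27, C_2 ≅ Z^18.

Boundary ∂_1: C_1 → C_0 maps an edge to its endpoints' difference, ∂[p,q] = q − p.
The 9×27 boundary matrix has rank 8 and Smith normal form diag(1,1,1,1,1,1,1,1).

The boundary map ∂_2: C_2 → C_1 acts by ∂[p,q,r] = [q,r] − [p,r] + [p,q]. For instance
  ∂BGL = GL − BL + BG,
  ∂DGJ = GJ − DJ + DG.
This gives a 27×18 integer matrix of rank 18; reducing to Smith normal form yields diagonal entries (1,1,1,1,1,1,1,1,1,1,1,1,1,1,1,1,1,2).

From H_k ≅ ker(∂_k) / im(∂_{k+1}) we obtain:

  H_0: rank C_0 − rank ∂_1 = 9 − 8 = 1, and the invariant factors of ∂_1 are all 1, so H_0 = Z.
  H_1: rank ker ∂_1 − rank ∂_2 = (27 − 8) − 18 = 1, and ∂_2 has invariant factor 2 > 1, so H_1 = Z ⊕ Z_2.
  H_2: rank ker ∂_2 − rank ∂_3 = (18 − 18) − 0 = 0, and there is no ∂_3, so H_2 = 0.

Hence the Betti numbers are b_0 = 1, b_1 = 1, b_2 = 0.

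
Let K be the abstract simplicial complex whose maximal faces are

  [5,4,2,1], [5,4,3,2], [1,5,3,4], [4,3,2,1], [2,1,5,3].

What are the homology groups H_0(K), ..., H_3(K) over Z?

H_0 ≅ Z,  H_1 = 0,  H_2 = 0,  H_3 ≅ Z.

Order the vertices as 1 < 2 < 3 < 4 < 5. Listing each simplex with vertices in this order, K has dimension 3 with simplices:

  0-simplices (5): [1], [2], [3], [4], [5]
  1-simplices (10): [1,2], [1,3], [1,4], [1,5], [2,3], [2,4], [2,5], [3,4], [3,5], [4,5]
  2-simplices (10): [1,2,3], [1,2,4], [1,2,5], [1,3,4], [1,3,5], [1,4,5], [2,3,4], [2,3,5], [2,4,5], [3,4,5]
  3-simplices (5): [1,2,3,4], [1,2,3,5], [1,2,4,5], [1,3,4,5], [2,3,4,5]

Hence C_0 ≅ Z^5, C_1 ≅ Z^10, C_2 ≅ Z^10, C_3 ≅ Z^5.

Boundary ∂_1: C_1 → C_0 maps an edge to its endpoints' difference, ∂[p,q] = q − p. For instance
  ∂[2,4] = [4] − [2].
The resulting 5×10 matrix has rank 4, and its Smith normal form has invariant factors (1,1,1,1).

Boundary ∂_2: C_2 → C_1 acts by ∂[p,q,r] = [q,r] − [p,r] + [p,q]. For instance
  ∂[1,4,5] = [4,5] − [1,5] + [1,4],
  ∂[1,3,4] = [3,4] − [1,4] + [1,3].
This gives a 10×10 integer matrix of rank 6; reducing to Smith normal form yields diagonal entries (1,1,1,1,1,1).

∂_3: C_3 → C_2 sends each 3-simplex σ to the alternating sum Σ_i (−1)^i (σ with its i-th vertex removed). For instance
  ∂[1,3,4,5] = [3,4,5] − [1,4,5] + [1,3,5] − [1,3,4],
  ∂[1,2,3,4] = [2,3,4] − [1,3,4] + [1,2,4] − [1,2,3].
The resulting 10×5 matrix has rank 4, and its Smith normal form has invariant factors (1,1,1,1).

From H_k ≅ ker(∂_k) / im(∂_{k+1}) we obtain:

  H_0: rank C_0 − rank ∂_1 = 5 − 4 = 1, and the invariant factors of ∂_1 are all 1, so H_0 ≅ Z.
  H_1: rank ker ∂_1 − rank ∂_2 = (10 − 4) − 6 = 0, and the invariant factors of ∂_2 are all 1, so H_1 ≅ 0.
  H_2: rank ker ∂_2 − rank ∂_3 = (10 − 6) − 4 = 0, and the invariant factors of ∂_3 are all 1, so H_2 ≅ 0.
  H_3: rank ker ∂_3 − rank ∂_4 = (5 − 4) − 0 = 1, and there is no ∂_4, so H_3 ≅ Z.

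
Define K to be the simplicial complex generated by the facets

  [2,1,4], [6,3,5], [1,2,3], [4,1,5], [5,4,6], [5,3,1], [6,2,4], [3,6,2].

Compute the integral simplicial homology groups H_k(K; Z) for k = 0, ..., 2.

Take the total order 1 < 2 < 3 < 4 < 5 < 6 on the vertex set. Then K (dimension 2) consists of the simplices:

  0-simplices (6): [1], [2], [3], [4], [5], [6]
  1-simplices (12): [1,2], [1,3], [1,4], [1,5], [2,3], [2,4], [2,6], [3,5], [3,6], [4,5], [4,6], [5,6]
  2-simplices (8): [1,2,3], [1,2,4], [1,3,5], [1,4,5], [2,3,6], [2,4,6], [3,5,6], [4,5,6]

Hence C_0 ≅ Z^6, C_1 ≅ Z^12, C_2 ≅ Z^8.

Boundary ∂_1: C_1 → C_0 maps an edge to its endpoints' difference, ∂[p,q] = q − p. For instance
  ∂[5,6] = [6] − [5].
The resulting 6×12 matrix has rank 5, and its Smith normal form has invariant factors (1,1,1,1,1).

∂_2: C_2 → C_1 sends each 2-simplex [p,q,r] to [q,r] − [p,r] + [p,q]. For instance
  ∂[2,3,6] = [3,6] − [2,6] + [2,3],
  ∂[1,4,5] = [4,5] − [1,5] + [1,4].
The resulting 12×8 matrix has rank 7, and its Smith normal form has invariant factors (1,1,1,1,1,1,1).

From H_k ≅ ker(∂_k) / im(∂_{k+1}) we obtain:

  H_0: rank C_0 − rank ∂_1 = 6 − 5 = 1, and the invariant factors of ∂_1 are all 1, so H_0 = Z.
  H_1: rank ker ∂_1 − rank ∂_2 = (12 − 5) − 7 = 0, and the invariant factors of ∂_2 are all 1, so H_1 = 0.
  H_2: rank ker ∂_2 − rank ∂_3 = (8 − 7) − 0 = 1, and there is no ∂_3, so H_2 = Z.

H_0 ≅ Z,  H_1 = 0,  H_2 ≅ Z.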